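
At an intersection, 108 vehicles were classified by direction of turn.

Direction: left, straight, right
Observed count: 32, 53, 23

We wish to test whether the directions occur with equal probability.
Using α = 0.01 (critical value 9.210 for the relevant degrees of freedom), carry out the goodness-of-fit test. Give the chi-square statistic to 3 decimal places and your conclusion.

Expected count for each of the 3 categories: 108/3 = 36.
left: (32 − 36)²/36 = 16/36 = 0.4444
straight: (53 − 36)²/36 = 289/36 = 8.0278
right: (23 − 36)²/36 = 169/36 = 4.6944
Sum = 13.167
df = 2. Since 13.167 > 9.210, we reject H₀.

13.167; reject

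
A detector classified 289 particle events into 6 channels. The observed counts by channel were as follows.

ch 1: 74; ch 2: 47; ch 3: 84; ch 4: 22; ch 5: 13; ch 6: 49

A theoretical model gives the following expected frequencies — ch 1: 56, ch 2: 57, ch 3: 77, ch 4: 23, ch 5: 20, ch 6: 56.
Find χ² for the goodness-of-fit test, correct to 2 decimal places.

cat         O        E   (O−E)²/E
ch 1       74       56      5.786
ch 2       47       57      1.754
ch 3       84       77      0.636
ch 4       22       23      0.043
ch 5       13       20      2.450
ch 6       49       56      0.875
Sum = 11.54

11.54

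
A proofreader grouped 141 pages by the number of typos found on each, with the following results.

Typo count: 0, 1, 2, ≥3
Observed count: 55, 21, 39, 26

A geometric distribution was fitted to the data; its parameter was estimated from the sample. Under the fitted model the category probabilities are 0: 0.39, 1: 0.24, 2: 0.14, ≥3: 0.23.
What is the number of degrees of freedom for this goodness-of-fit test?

2

There are k = 4 categories and 1 parameter estimated from the data, so df = 4 − 1 − 1 = 2.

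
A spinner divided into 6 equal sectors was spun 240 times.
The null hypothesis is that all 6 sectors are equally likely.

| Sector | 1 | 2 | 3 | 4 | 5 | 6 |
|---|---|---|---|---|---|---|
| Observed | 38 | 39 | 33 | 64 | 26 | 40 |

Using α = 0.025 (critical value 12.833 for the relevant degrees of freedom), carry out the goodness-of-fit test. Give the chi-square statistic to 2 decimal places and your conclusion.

Under H₀ each category has probability 1/6, so each expected count is 240/6 = 40.
χ² = (38−40)²/40 + (39−40)²/40 + (33−40)²/40 + (64−40)²/40 + (26−40)²/40 + (40−40)²/40
   = 0.100 + 0.025 + 1.225 + 14.400 + 4.900 + 0.000
Sum = 20.65
df = 5. Since 20.65 > 12.833, we reject H₀.

20.65; reject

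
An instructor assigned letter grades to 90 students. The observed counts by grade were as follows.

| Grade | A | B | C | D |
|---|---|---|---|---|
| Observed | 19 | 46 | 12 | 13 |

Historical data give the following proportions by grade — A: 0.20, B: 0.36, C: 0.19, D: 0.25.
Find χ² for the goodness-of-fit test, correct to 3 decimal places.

Expected counts E_i = n·p_i: 90×0.20 = 18, 90×0.36 = 32.4, 90×0.19 = 17.1, 90×0.25 = 22.5.
A: (19 − 18)²/18 = 1/18 = 0.0556
B: (46 − 32.4)²/32.4 = 184.96/32.4 = 5.7086
C: (12 − 17.1)²/17.1 = 26.01/17.1 = 1.5211
D: (13 − 22.5)²/22.5 = 90.25/22.5 = 4.0111
Sum = 11.296

11.296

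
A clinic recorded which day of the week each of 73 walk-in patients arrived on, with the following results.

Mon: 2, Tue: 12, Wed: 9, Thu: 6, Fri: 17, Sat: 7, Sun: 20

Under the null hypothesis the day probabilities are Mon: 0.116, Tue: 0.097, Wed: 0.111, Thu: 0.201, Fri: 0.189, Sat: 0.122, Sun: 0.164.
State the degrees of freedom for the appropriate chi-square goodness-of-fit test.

There are k = 7 categories and no parameters were estimated from the data, so df = 7 − 1 = 6.

6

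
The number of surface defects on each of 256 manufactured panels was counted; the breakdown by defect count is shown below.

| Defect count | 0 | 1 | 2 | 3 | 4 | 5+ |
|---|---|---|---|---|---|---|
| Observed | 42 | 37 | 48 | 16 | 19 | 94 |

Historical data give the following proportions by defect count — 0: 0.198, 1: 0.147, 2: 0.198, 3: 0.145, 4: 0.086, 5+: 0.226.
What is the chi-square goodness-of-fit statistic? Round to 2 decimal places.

Expected counts E_i = n·p_i: 256×0.198 = 50.688, 256×0.147 = 37.632, 256×0.198 = 50.688, 256×0.145 = 37.12, 256×0.086 = 22.016, 256×0.226 = 57.856.
χ² = (42−50.688)²/50.688 + (37−37.632)²/37.632 + (48−50.688)²/50.688 + (16−37.12)²/37.12 + (19−22.016)²/22.016 + (94−57.856)²/57.856
   = 1.489 + 0.011 + 0.143 + 12.017 + 0.413 + 22.580
Sum = 36.65

36.65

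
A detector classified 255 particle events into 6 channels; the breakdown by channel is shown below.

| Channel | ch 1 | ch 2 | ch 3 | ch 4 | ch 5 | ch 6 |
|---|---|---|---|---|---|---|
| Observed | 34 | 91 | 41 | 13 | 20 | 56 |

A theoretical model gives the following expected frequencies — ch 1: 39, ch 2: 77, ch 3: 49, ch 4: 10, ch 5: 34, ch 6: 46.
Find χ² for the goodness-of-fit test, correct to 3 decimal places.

χ² = (34−39)²/39 + (91−77)²/77 + (41−49)²/49 + (13−10)²/10 + (20−34)²/34 + (56−46)²/46
   = 0.6410 + 2.5455 + 1.3061 + 0.9000 + 5.7647 + 2.1739
Sum = 13.331

13.331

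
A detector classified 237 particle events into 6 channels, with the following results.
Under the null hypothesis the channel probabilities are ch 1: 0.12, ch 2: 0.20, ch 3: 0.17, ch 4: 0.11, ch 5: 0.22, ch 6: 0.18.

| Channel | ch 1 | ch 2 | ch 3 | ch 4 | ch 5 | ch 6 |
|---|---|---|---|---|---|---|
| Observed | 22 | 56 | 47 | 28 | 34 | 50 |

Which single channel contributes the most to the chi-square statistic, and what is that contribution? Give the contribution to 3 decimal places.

ch 5, 6.311

Expected counts E_i = n·p_i: 237×0.12 = 28.44, 237×0.20 = 47.4, 237×0.17 = 40.29, 237×0.11 = 26.07, 237×0.22 = 52.14, 237×0.18 = 42.66.
χ² = (22−28.44)²/28.44 + (56−47.4)²/47.4 + (47−40.29)²/40.29 + (28−26.07)²/26.07 + (34−52.14)²/52.14 + (50−42.66)²/42.66
   = 1.4583 + 1.5603 + 1.1175 + 0.1429 + 6.3111 + 1.2629
The largest term is for ch 5: 6.311.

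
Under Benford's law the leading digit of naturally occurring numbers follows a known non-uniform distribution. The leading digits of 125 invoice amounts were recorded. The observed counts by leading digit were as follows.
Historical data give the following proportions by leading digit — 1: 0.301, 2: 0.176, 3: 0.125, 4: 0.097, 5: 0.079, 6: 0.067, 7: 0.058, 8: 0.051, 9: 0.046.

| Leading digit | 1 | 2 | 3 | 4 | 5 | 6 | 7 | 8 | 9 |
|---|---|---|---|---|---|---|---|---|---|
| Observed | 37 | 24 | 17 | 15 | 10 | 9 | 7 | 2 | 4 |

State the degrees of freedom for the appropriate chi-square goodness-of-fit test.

There are k = 9 categories and no parameters were estimated from the data, so df = 9 − 1 = 8.

8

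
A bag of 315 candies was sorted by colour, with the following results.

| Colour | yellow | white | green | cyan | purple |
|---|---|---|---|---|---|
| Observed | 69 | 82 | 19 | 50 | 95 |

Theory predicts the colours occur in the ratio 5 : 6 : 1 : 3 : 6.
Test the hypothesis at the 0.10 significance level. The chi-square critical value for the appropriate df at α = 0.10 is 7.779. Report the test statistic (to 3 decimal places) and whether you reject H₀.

Ratio total = 21. Expected counts: 315×5/21 = 75, 315×6/21 = 90, 315×1/21 = 15, 315×3/21 = 45, 315×6/21 = 90.
χ² = (69−75)²/75 + (82−90)²/90 + (19−15)²/15 + (50−45)²/45 + (95−90)²/90
   = 0.4800 + 0.7111 + 1.0667 + 0.5556 + 0.2778
Sum = 3.091
df = 4. Since 3.091 < 7.779, we do not reject H₀.

3.091; do not reject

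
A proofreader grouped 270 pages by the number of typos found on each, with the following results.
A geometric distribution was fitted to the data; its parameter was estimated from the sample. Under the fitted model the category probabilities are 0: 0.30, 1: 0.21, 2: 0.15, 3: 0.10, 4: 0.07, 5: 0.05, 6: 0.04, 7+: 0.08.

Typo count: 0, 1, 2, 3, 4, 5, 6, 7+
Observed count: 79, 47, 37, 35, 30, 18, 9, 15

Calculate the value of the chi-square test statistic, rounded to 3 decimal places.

Expected counts E_i = n·p_i: 270×0.30 = 81, 270×0.21 = 56.7, 270×0.15 = 40.5, 270×0.10 = 27, 270×0.07 = 18.9, 270×0.05 = 13.5, 270×0.04 = 10.8, 270×0.08 = 21.6.
cat         O        E   (O−E)²/E
0          79       81     0.0494
1          47     56.7     1.6594
2          37     40.5     0.3025
3          35       27     2.3704
4          30     18.9     6.5190
5          18     13.5     1.5000
6           9     10.8     0.3000
7+         15     21.6     2.0167
Sum = 14.717

14.717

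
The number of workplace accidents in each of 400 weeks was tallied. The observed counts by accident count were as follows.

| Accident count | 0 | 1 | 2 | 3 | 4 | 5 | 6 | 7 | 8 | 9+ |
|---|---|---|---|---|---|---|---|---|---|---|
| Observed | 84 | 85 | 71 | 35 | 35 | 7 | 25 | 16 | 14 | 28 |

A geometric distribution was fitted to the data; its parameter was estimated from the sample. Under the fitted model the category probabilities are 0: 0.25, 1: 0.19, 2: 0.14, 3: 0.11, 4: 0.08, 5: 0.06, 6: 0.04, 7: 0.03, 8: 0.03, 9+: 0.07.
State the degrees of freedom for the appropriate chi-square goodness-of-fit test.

8

There are k = 10 categories and 1 parameter estimated from the data, so df = 10 − 1 − 1 = 8.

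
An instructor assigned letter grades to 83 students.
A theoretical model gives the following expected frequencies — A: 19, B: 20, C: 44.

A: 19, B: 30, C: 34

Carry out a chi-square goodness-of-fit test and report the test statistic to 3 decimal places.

cat         O        E   (O−E)²/E
A          19       19     0.0000
B          30       20     5.0000
C          34       44     2.2727
Sum = 7.273

7.273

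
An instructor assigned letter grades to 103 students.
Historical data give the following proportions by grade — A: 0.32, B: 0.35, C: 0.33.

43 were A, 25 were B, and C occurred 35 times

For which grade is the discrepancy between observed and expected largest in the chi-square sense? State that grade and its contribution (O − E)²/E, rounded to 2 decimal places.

Expected counts E_i = n·p_i: 103×0.32 = 32.96, 103×0.35 = 36.05, 103×0.33 = 33.99.
cat         O        E   (O−E)²/E
A          43    32.96      3.058
B          25    36.05      3.387
C          35    33.99      0.030
The largest term is for B: 3.39.

B, 3.39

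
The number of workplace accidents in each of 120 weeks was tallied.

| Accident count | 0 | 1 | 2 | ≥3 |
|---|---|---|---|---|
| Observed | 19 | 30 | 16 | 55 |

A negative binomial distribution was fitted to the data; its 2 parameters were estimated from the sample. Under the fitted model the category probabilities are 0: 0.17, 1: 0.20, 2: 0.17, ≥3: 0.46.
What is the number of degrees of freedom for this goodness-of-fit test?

There are k = 4 categories and 2 parameters estimated from the data, so df = 4 − 1 − 2 = 1.

1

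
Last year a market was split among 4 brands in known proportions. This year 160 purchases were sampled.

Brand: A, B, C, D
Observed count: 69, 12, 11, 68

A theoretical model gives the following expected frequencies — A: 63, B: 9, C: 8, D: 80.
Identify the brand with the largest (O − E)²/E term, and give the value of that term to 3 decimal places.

D, 1.800

χ² = (69−63)²/63 + (12−9)²/9 + (11−8)²/8 + (68−80)²/80
   = 0.5714 + 1.0000 + 1.1250 + 1.8000
The largest term is for D: 1.800.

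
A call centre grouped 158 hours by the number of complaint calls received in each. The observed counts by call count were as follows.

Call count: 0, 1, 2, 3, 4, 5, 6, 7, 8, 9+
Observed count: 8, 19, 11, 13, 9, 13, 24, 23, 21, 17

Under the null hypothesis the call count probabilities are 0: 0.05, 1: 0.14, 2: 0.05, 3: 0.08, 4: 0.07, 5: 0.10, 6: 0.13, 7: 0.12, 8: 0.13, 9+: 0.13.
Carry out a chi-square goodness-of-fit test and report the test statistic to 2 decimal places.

Expected counts E_i = n·p_i: 158×0.05 = 7.9, 158×0.14 = 22.12, 158×0.05 = 7.9, 158×0.08 = 12.64, 158×0.07 = 11.06, 158×0.10 = 15.8, 158×0.13 = 20.54, 158×0.12 = 18.96, 158×0.13 = 20.54, 158×0.13 = 20.54.
0: (8 − 7.9)²/7.9 = 0.01/7.9 = 0.001
1: (19 − 22.12)²/22.12 = 9.7344/22.12 = 0.440
2: (11 − 7.9)²/7.9 = 9.61/7.9 = 1.216
3: (13 − 12.64)²/12.64 = 0.1296/12.64 = 0.010
4: (9 − 11.06)²/11.06 = 4.2436/11.06 = 0.384
5: (13 − 15.8)²/15.8 = 7.84/15.8 = 0.496
6: (24 − 20.54)²/20.54 = 11.9716/20.54 = 0.583
7: (23 − 18.96)²/18.96 = 16.3216/18.96 = 0.861
8: (21 − 20.54)²/20.54 = 0.2116/20.54 = 0.010
9+: (17 − 20.54)²/20.54 = 12.5316/20.54 = 0.610
Sum = 4.61

4.61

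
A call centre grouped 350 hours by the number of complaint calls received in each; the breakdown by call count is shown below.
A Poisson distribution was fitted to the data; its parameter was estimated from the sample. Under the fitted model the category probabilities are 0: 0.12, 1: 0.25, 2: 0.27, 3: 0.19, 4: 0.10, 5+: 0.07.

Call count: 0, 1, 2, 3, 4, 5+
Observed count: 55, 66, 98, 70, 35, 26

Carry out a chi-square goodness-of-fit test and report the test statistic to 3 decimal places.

9.712

Expected counts E_i = n·p_i: 350×0.12 = 42, 350×0.25 = 87.5, 350×0.27 = 94.5, 350×0.19 = 66.5, 350×0.10 = 35, 350×0.07 = 24.5.
cat         O        E   (O−E)²/E
0          55       42     4.0238
1          66     87.5     5.2829
2          98     94.5     0.1296
3          70     66.5     0.1842
4          35       35     0.0000
5+         26     24.5     0.0918
Sum = 9.712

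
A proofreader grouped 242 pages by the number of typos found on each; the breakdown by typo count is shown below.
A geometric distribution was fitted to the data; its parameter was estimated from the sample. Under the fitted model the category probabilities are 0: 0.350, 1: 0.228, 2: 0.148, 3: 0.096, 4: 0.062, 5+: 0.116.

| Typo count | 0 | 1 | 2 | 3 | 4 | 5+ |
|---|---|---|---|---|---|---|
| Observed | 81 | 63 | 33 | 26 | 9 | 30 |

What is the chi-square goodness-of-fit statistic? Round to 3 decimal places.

4.357

Expected counts E_i = n·p_i: 242×0.350 = 84.7, 242×0.228 = 55.176, 242×0.148 = 35.816, 242×0.096 = 23.232, 242×0.062 = 15.004, 242×0.116 = 28.072.
χ² = (81−84.7)²/84.7 + (63−55.176)²/55.176 + (33−35.816)²/35.816 + (26−23.232)²/23.232 + (9−15.004)²/15.004 + (30−28.072)²/28.072
   = 0.1616 + 1.1094 + 0.2214 + 0.3298 + 2.4026 + 0.1324
Sum = 4.357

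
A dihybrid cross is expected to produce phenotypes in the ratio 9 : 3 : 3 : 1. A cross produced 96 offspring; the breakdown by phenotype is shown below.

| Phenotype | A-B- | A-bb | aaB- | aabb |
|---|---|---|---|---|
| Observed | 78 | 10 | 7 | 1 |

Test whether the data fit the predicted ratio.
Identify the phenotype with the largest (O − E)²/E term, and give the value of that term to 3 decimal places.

Ratio total = 16. Expected counts: 96×9/16 = 54, 96×3/16 = 18, 96×3/16 = 18, 96×1/16 = 6.
cat         O        E   (O−E)²/E
A-B-       78       54    10.6667
A-bb       10       18     3.5556
aaB-        7       18     6.7222
aabb        1        6     4.1667
The largest term is for A-B-: 10.667.

A-B-, 10.667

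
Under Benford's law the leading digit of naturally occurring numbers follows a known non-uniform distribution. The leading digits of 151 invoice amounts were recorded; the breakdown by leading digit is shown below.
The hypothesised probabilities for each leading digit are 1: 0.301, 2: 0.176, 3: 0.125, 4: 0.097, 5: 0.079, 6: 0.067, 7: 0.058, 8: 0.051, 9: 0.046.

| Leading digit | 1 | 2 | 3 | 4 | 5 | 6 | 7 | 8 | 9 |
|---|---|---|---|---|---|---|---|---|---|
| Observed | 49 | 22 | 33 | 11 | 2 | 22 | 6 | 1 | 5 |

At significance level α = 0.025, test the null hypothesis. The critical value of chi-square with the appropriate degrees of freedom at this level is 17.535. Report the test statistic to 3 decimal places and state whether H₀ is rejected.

Expected counts E_i = n·p_i: 151×0.301 = 45.451, 151×0.176 = 26.576, 151×0.125 = 18.875, 151×0.097 = 14.647, 151×0.079 = 11.929, 151×0.067 = 10.117, 151×0.058 = 8.758, 151×0.051 = 7.701, 151×0.046 = 6.946.
cat         O        E   (O−E)²/E
1          49   45.451     0.2771
2          22   26.576     0.7879
3          33   18.875    10.5704
4          11   14.647     0.9081
5           2   11.929     8.2643
6          22   10.117    13.9573
7           6    8.758     0.8685
8           1    7.701     5.8309
9           5    6.946     0.5452
Sum = 42.010
df = 8. Since 42.010 > 17.535, we reject H₀.

42.010; reject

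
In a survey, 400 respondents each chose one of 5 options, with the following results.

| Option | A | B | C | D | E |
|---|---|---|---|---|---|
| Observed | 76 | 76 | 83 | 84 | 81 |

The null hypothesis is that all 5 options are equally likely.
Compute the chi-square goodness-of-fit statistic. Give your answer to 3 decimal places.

Expected count for each of the 5 categories: 400/5 = 80.
cat         O        E   (O−E)²/E
A          76       80     0.2000
B          76       80     0.2000
C          83       80     0.1125
D          84       80     0.2000
E          81       80     0.0125
Sum = 0.725

0.725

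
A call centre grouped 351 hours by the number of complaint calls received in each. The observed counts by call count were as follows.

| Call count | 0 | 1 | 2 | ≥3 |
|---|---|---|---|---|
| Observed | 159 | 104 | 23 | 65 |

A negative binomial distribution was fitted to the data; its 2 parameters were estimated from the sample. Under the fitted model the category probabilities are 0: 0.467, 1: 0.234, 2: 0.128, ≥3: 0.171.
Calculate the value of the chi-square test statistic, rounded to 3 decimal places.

Expected counts E_i = n·p_i: 351×0.467 = 163.917, 351×0.234 = 82.134, 351×0.128 = 44.928, 351×0.171 = 60.021.
χ² = (159−163.917)²/163.917 + (104−82.134)²/82.134 + (23−44.928)²/44.928 + (65−60.021)²/60.021
   = 0.1475 + 5.8212 + 10.7024 + 0.4130
Sum = 17.084

17.084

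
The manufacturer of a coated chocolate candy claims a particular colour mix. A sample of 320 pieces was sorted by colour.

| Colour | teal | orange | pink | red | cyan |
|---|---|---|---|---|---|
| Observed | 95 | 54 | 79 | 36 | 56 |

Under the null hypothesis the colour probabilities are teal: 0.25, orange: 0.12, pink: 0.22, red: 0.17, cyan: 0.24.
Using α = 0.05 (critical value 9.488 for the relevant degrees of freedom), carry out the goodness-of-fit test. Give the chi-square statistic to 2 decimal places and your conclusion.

22.06; reject

Expected counts E_i = n·p_i: 320×0.25 = 80, 320×0.12 = 38.4, 320×0.22 = 70.4, 320×0.17 = 54.4, 320×0.24 = 76.8.
teal: (95 − 80)²/80 = 225/80 = 2.813
orange: (54 − 38.4)²/38.4 = 243.36/38.4 = 6.338
pink: (79 − 70.4)²/70.4 = 73.96/70.4 = 1.051
red: (36 − 54.4)²/54.4 = 338.56/54.4 = 6.224
cyan: (56 − 76.8)²/76.8 = 432.64/76.8 = 5.633
Sum = 22.06
df = 4. Since 22.06 > 9.488, we reject H₀.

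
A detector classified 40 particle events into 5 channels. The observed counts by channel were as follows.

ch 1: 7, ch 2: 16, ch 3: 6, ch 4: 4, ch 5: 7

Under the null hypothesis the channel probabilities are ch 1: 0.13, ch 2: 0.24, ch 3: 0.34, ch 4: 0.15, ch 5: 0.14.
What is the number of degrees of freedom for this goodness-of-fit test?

There are k = 5 categories and no parameters were estimated from the data, so df = 5 − 1 = 4.

4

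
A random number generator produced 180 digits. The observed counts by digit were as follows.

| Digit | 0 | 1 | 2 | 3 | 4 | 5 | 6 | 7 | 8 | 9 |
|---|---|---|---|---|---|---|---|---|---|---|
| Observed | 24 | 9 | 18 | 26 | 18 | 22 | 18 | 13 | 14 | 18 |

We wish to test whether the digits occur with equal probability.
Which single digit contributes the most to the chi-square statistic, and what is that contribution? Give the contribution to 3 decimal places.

1, 4.500

Expected count for each of the 10 categories: 180/10 = 18.
χ² = (24−18)²/18 + (9−18)²/18 + (18−18)²/18 + (26−18)²/18 + (18−18)²/18 + (22−18)²/18 + (18−18)²/18 + (13−18)²/18 + (14−18)²/18 + (18−18)²/18
   = 2.0000 + 4.5000 + 0.0000 + 3.5556 + 0.0000 + 0.8889 + 0.0000 + 1.3889 + 0.8889 + 0.0000
The largest term is for 1: 4.500.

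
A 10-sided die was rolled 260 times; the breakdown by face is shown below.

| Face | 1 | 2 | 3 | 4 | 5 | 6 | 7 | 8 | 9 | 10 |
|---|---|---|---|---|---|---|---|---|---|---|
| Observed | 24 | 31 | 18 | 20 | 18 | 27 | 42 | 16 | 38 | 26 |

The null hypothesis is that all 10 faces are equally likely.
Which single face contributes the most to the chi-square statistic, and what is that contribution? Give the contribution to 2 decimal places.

7, 9.85

Under H₀ each category has probability 1/10, so each expected count is 260/10 = 26.
χ² = (24−26)²/26 + (31−26)²/26 + (18−26)²/26 + (20−26)²/26 + (18−26)²/26 + (27−26)²/26 + (42−26)²/26 + (16−26)²/26 + (38−26)²/26 + (26−26)²/26
   = 0.154 + 0.962 + 2.462 + 1.385 + 2.462 + 0.038 + 9.846 + 3.846 + 5.538 + 0.000
The largest term is for 7: 9.85.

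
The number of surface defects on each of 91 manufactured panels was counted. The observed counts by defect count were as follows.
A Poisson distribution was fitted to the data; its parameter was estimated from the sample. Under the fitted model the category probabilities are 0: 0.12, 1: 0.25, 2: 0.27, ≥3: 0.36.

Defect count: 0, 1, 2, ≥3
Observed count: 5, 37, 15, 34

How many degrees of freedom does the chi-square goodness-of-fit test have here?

2

There are k = 4 categories and 1 parameter estimated from the data, so df = 4 − 1 − 1 = 2.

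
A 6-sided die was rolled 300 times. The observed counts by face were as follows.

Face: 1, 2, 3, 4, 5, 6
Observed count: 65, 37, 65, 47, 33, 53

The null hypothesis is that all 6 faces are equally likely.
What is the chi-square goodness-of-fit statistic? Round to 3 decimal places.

Expected count for each of the 6 categories: 300/6 = 50.
1: (65 − 50)²/50 = 225/50 = 4.5000
2: (37 − 50)²/50 = 169/50 = 3.3800
3: (65 − 50)²/50 = 225/50 = 4.5000
4: (47 − 50)²/50 = 9/50 = 0.1800
5: (33 − 50)²/50 = 289/50 = 5.7800
6: (53 − 50)²/50 = 9/50 = 0.1800
Sum = 18.520

18.520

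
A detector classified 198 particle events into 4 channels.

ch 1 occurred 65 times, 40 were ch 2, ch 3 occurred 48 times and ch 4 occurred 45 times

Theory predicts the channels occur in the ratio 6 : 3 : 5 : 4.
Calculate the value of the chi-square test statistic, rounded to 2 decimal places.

Ratio total = 18. Expected counts: 198×6/18 = 66, 198×3/18 = 33, 198×5/18 = 55, 198×4/18 = 44.
χ² = (65−66)²/66 + (40−33)²/33 + (48−55)²/55 + (45−44)²/44
   = 0.015 + 1.485 + 0.891 + 0.023
Sum = 2.41

2.41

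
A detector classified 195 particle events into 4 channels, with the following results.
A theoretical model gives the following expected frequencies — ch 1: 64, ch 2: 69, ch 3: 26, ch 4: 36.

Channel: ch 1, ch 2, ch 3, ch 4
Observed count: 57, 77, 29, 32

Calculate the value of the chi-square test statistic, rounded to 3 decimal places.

2.484

χ² = (57−64)²/64 + (77−69)²/69 + (29−26)²/26 + (32−36)²/36
   = 0.7656 + 0.9275 + 0.3462 + 0.4444
Sum = 2.484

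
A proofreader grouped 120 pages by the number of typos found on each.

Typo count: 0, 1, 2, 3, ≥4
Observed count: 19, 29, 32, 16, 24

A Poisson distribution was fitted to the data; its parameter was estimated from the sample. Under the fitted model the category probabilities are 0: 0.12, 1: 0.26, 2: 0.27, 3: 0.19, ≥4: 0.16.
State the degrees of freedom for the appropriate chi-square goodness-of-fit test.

There are k = 5 categories and 1 parameter estimated from the data, so df = 5 − 1 − 1 = 3.

3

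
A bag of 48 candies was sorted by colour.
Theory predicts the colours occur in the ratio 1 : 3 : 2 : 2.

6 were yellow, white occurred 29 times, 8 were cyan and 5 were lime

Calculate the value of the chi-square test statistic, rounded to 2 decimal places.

Ratio total = 8. Expected counts: 48×1/8 = 6, 48×3/8 = 18, 48×2/8 = 12, 48×2/8 = 12.
cat         O        E   (O−E)²/E
yellow      6        6      0.000
white      29       18      6.722
cyan        8       12      1.333
lime        5       12      4.083
Sum = 12.14

12.14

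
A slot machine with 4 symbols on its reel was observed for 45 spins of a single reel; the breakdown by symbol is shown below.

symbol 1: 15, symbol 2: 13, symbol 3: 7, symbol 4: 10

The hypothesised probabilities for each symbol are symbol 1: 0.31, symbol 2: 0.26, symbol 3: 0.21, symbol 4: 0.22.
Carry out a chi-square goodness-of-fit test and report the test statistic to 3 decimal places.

0.860

Expected counts E_i = n·p_i: 45×0.31 = 13.95, 45×0.26 = 11.7, 45×0.21 = 9.45, 45×0.22 = 9.9.
symbol 1: (15 − 13.95)²/13.95 = 1.1025/13.95 = 0.0790
symbol 2: (13 − 11.7)²/11.7 = 1.69/11.7 = 0.1444
symbol 3: (7 − 9.45)²/9.45 = 6.0025/9.45 = 0.6352
symbol 4: (10 − 9.9)²/9.9 = 0.01/9.9 = 0.0010
Sum = 0.860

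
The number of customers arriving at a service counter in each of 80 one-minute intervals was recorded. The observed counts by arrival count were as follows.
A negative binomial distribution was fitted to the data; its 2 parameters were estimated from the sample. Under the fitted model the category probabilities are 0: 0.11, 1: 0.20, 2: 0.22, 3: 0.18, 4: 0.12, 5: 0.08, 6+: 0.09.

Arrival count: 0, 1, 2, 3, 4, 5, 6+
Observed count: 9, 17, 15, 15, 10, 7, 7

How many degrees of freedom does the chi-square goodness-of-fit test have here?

4

There are k = 7 categories and 2 parameters estimated from the data, so df = 7 − 1 − 2 = 4.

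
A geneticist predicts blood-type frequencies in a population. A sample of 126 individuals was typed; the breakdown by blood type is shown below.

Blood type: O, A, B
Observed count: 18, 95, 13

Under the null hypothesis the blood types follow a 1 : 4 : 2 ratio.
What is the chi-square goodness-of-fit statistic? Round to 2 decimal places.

Ratio total = 7. Expected counts: 126×1/7 = 18, 126×4/7 = 72, 126×2/7 = 36.
χ² = (18−18)²/18 + (95−72)²/72 + (13−36)²/36
   = 0.000 + 7.347 + 14.694
Sum = 22.04

22.04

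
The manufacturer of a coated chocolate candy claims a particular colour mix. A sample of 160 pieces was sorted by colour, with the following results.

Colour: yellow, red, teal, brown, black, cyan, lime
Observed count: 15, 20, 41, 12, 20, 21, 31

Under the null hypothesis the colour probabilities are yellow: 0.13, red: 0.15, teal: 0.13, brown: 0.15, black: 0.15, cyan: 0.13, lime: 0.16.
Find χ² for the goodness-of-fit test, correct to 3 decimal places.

Expected counts E_i = n·p_i: 160×0.13 = 20.8, 160×0.15 = 24, 160×0.13 = 20.8, 160×0.15 = 24, 160×0.15 = 24, 160×0.13 = 20.8, 160×0.16 = 25.6.
cat         O        E   (O−E)²/E
yellow     15     20.8     1.6173
red        20       24     0.6667
teal       41     20.8    19.6173
brown      12       24     6.0000
black      20       24     0.6667
cyan       21     20.8     0.0019
lime       31     25.6     1.1391
Sum = 29.709

29.709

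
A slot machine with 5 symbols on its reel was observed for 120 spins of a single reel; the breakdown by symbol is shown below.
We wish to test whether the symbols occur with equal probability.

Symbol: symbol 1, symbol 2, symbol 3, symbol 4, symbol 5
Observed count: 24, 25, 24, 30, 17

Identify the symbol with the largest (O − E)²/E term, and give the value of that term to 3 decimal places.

Expected count for each of the 5 categories: 120/5 = 24.
χ² = (24−24)²/24 + (25−24)²/24 + (24−24)²/24 + (30−24)²/24 + (17−24)²/24
   = 0.0000 + 0.0417 + 0.0000 + 1.5000 + 2.0417
The largest term is for symbol 5: 2.042.

symbol 5, 2.042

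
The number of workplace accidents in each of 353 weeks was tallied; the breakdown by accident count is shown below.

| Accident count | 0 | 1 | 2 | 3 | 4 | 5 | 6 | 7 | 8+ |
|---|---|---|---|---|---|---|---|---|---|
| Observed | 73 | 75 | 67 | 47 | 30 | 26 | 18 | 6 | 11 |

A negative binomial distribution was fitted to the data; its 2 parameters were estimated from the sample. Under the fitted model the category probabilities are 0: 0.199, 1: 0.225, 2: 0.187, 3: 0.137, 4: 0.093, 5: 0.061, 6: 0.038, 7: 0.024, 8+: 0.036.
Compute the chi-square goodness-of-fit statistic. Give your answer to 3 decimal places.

Expected counts E_i = n·p_i: 353×0.199 = 70.247, 353×0.225 = 79.425, 353×0.187 = 66.011, 353×0.137 = 48.361, 353×0.093 = 32.829, 353×0.061 = 21.533, 353×0.038 = 13.414, 353×0.024 = 8.472, 353×0.036 = 12.708.
χ² = (73−70.247)²/70.247 + (75−79.425)²/79.425 + (67−66.011)²/66.011 + (47−48.361)²/48.361 + (30−32.829)²/32.829 + (26−21.533)²/21.533 + (18−13.414)²/13.414 + (6−8.472)²/8.472 + (11−12.708)²/12.708
   = 0.1079 + 0.2465 + 0.0148 + 0.0383 + 0.2438 + 0.9267 + 1.5679 + 0.7213 + 0.2296
Sum = 4.097

4.097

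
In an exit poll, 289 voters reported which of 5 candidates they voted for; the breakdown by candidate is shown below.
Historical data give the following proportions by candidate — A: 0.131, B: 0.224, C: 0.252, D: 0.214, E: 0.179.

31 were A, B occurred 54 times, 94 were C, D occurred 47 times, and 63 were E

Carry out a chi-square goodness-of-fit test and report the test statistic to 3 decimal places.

15.197

Expected counts E_i = n·p_i: 289×0.131 = 37.859, 289×0.224 = 64.736, 289×0.252 = 72.828, 289×0.214 = 61.846, 289×0.179 = 51.731.
χ² = (31−37.859)²/37.859 + (54−64.736)²/64.736 + (94−72.828)²/72.828 + (47−61.846)²/61.846 + (63−51.731)²/51.731
   = 1.2427 + 1.7805 + 6.1550 + 3.5638 + 2.4548
Sum = 15.197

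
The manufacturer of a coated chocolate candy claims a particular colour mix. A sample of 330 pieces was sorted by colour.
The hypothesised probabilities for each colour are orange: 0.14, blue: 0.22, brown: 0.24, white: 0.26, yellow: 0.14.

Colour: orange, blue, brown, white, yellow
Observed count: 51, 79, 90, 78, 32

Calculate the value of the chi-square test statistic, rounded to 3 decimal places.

7.609

Expected counts E_i = n·p_i: 330×0.14 = 46.2, 330×0.22 = 72.6, 330×0.24 = 79.2, 330×0.26 = 85.8, 330×0.14 = 46.2.
orange: (51 − 46.2)²/46.2 = 23.04/46.2 = 0.4987
blue: (79 − 72.6)²/72.6 = 40.96/72.6 = 0.5642
brown: (90 − 79.2)²/79.2 = 116.64/79.2 = 1.4727
white: (78 − 85.8)²/85.8 = 60.84/85.8 = 0.7091
yellow: (32 − 46.2)²/46.2 = 201.64/46.2 = 4.3645
Sum = 7.609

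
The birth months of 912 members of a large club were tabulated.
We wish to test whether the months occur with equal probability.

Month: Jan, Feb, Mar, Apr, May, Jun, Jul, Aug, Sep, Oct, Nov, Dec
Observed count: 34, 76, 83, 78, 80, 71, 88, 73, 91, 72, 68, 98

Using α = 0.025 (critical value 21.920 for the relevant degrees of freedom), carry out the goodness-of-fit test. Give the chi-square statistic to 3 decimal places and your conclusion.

36.842; reject

Expected count for each of the 12 categories: 912/12 = 76.
Jan: (34 − 76)²/76 = 1764/76 = 23.2105
Feb: (76 − 76)²/76 = 0/76 = 0.0000
Mar: (83 − 76)²/76 = 49/76 = 0.6447
Apr: (78 − 76)²/76 = 4/76 = 0.0526
May: (80 − 76)²/76 = 16/76 = 0.2105
Jun: (71 − 76)²/76 = 25/76 = 0.3289
Jul: (88 − 76)²/76 = 144/76 = 1.8947
Aug: (73 − 76)²/76 = 9/76 = 0.1184
Sep: (91 − 76)²/76 = 225/76 = 2.9605
Oct: (72 − 76)²/76 = 16/76 = 0.2105
Nov: (68 − 76)²/76 = 64/76 = 0.8421
Dec: (98 − 76)²/76 = 484/76 = 6.3684
Sum = 36.842
df = 11. Since 36.842 > 21.920, we reject H₀.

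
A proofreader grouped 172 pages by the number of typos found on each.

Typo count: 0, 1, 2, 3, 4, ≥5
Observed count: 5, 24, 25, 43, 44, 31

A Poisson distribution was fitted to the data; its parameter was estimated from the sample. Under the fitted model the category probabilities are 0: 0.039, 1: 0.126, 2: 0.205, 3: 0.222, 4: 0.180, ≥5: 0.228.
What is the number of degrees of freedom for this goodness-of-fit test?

There are k = 6 categories and 1 parameter estimated from the data, so df = 6 − 1 − 1 = 4.

4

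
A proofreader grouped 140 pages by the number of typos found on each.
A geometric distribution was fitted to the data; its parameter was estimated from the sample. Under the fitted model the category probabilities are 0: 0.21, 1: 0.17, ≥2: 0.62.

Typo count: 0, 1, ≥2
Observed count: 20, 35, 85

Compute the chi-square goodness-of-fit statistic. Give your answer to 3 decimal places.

8.313

Expected counts E_i = n·p_i: 140×0.21 = 29.4, 140×0.17 = 23.8, 140×0.62 = 86.8.
χ² = (20−29.4)²/29.4 + (35−23.8)²/23.8 + (85−86.8)²/86.8
   = 3.0054 + 5.2706 + 0.0373
Sum = 8.313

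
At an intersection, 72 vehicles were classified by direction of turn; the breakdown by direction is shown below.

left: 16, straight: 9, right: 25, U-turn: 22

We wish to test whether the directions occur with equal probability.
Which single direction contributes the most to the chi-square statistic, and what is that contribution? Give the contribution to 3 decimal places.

Expected count for each of the 4 categories: 72/4 = 18.
left: (16 − 18)²/18 = 4/18 = 0.2222
straight: (9 − 18)²/18 = 81/18 = 4.5000
right: (25 − 18)²/18 = 49/18 = 2.7222
U-turn: (22 − 18)²/18 = 16/18 = 0.8889
The largest term is for straight: 4.500.

straight, 4.500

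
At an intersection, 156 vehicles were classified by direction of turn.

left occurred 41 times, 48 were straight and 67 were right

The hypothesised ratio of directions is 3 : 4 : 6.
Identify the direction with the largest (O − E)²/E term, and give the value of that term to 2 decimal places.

left, 0.69

Ratio total = 13. Expected counts: 156×3/13 = 36, 156×4/13 = 48, 156×6/13 = 72.
χ² = (41−36)²/36 + (48−48)²/48 + (67−72)²/72
   = 0.694 + 0.000 + 0.347
The largest term is for left: 0.69.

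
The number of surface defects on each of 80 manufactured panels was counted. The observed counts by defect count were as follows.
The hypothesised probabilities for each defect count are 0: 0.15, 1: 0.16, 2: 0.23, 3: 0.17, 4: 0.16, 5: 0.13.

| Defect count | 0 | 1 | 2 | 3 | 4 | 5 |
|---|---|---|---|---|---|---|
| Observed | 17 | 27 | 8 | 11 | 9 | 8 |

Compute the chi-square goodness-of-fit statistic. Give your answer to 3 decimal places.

Expected counts E_i = n·p_i: 80×0.15 = 12, 80×0.16 = 12.8, 80×0.23 = 18.4, 80×0.17 = 13.6, 80×0.16 = 12.8, 80×0.13 = 10.4.
0: (17 − 12)²/12 = 25/12 = 2.0833
1: (27 − 12.8)²/12.8 = 201.64/12.8 = 15.7531
2: (8 − 18.4)²/18.4 = 108.16/18.4 = 5.8783
3: (11 − 13.6)²/13.6 = 6.76/13.6 = 0.4971
4: (9 − 12.8)²/12.8 = 14.44/12.8 = 1.1281
5: (8 − 10.4)²/10.4 = 5.76/10.4 = 0.5538
Sum = 25.894

25.894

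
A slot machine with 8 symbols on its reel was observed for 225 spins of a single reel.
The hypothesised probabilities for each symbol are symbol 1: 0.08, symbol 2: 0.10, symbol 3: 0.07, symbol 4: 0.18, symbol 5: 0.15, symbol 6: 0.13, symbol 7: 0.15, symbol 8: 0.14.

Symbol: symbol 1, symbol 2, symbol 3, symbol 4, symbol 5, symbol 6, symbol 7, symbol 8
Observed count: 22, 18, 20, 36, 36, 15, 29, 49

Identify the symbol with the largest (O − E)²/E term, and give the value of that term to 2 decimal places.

Expected counts E_i = n·p_i: 225×0.08 = 18, 225×0.10 = 22.5, 225×0.07 = 15.75, 225×0.18 = 40.5, 225×0.15 = 33.75, 225×0.13 = 29.25, 225×0.15 = 33.75, 225×0.14 = 31.5.
cat           O        E   (O−E)²/E
symbol 1     22       18      0.889
symbol 2     18     22.5      0.900
symbol 3     20    15.75      1.147
symbol 4     36     40.5      0.500
symbol 5     36    33.75      0.150
symbol 6     15    29.25      6.942
symbol 7     29    33.75      0.669
symbol 8     49     31.5      9.722
The largest term is for symbol 8: 9.72.

symbol 8, 9.72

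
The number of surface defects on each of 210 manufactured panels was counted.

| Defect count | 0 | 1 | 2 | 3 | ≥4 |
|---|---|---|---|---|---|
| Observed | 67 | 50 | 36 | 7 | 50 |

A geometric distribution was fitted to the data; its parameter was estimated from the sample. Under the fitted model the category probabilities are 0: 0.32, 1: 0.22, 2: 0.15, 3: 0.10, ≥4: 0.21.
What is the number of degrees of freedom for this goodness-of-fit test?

3

There are k = 5 categories and 1 parameter estimated from the data, so df = 5 − 1 − 1 = 3.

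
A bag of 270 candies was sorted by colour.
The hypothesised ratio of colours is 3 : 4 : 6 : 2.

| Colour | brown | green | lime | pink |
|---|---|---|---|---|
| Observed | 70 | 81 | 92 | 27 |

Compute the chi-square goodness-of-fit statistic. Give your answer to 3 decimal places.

Ratio total = 15. Expected counts: 270×3/15 = 54, 270×4/15 = 72, 270×6/15 = 108, 270×2/15 = 36.
brown: (70 − 54)²/54 = 256/54 = 4.7407
green: (81 − 72)²/72 = 81/72 = 1.1250
lime: (92 − 108)²/108 = 256/108 = 2.3704
pink: (27 − 36)²/36 = 81/36 = 2.2500
Sum = 10.486

10.486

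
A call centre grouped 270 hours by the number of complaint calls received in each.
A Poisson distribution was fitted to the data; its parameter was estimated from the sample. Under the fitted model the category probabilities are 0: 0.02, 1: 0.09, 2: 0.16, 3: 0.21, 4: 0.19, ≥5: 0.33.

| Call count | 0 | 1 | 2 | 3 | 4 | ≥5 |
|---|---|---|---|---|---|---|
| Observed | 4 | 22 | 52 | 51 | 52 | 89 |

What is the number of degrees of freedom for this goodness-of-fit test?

4

There are k = 6 categories and 1 parameter estimated from the data, so df = 6 − 1 − 1 = 4.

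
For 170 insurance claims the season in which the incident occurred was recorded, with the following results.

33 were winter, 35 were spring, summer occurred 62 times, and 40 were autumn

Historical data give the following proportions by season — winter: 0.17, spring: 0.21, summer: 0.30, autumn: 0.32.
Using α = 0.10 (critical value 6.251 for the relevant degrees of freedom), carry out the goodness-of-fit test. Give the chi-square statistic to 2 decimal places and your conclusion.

Expected counts E_i = n·p_i: 170×0.17 = 28.9, 170×0.21 = 35.7, 170×0.30 = 51, 170×0.32 = 54.4.
χ² = (33−28.9)²/28.9 + (35−35.7)²/35.7 + (62−51)²/51 + (40−54.4)²/54.4
   = 0.582 + 0.014 + 2.373 + 3.812
Sum = 6.78
df = 3. Since 6.78 > 6.251, we reject H₀.

6.78; reject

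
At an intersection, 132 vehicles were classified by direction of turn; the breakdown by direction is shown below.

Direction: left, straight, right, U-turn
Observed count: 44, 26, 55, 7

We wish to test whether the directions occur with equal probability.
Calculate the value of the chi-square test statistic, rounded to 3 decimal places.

Expected count for each of the 4 categories: 132/4 = 33.
cat           O        E   (O−E)²/E
left         44       33     3.6667
straight     26       33     1.4848
right        55       33    14.6667
U-turn        7       33    20.4848
Sum = 40.303

40.303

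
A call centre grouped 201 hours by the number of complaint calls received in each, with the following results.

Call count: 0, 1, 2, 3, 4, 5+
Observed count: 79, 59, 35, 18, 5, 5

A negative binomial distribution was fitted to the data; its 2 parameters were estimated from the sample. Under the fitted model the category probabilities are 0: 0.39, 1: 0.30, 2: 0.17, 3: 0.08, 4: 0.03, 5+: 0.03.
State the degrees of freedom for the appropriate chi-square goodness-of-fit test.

3

There are k = 6 categories and 2 parameters estimated from the data, so df = 6 − 1 − 2 = 3.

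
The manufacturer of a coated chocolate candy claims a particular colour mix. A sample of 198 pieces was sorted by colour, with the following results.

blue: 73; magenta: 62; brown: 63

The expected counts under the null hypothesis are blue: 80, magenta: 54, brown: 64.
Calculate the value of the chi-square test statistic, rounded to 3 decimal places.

blue: (73 − 80)²/80 = 49/80 = 0.6125
magenta: (62 − 54)²/54 = 64/54 = 1.1852
brown: (63 − 64)²/64 = 1/64 = 0.0156
Sum = 1.813

1.813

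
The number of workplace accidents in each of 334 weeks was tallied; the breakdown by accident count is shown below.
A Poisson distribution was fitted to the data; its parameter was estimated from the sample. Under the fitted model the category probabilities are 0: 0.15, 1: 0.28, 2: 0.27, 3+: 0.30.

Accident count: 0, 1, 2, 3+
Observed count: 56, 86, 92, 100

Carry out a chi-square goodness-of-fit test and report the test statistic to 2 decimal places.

1.34

Expected counts E_i = n·p_i: 334×0.15 = 50.1, 334×0.28 = 93.52, 334×0.27 = 90.18, 334×0.30 = 100.2.
0: (56 − 50.1)²/50.1 = 34.81/50.1 = 0.695
1: (86 − 93.52)²/93.52 = 56.5504/93.52 = 0.605
2: (92 − 90.18)²/90.18 = 3.3124/90.18 = 0.037
3+: (100 − 100.2)²/100.2 = 0.04/100.2 = 0.000
Sum = 1.34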